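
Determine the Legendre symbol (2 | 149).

-1

Euler's criterion: (2/149) ≡ 2^74 (mod 149).
2^2 ≡ 4 (mod 149)
2^4 ≡ 16 (mod 149)
2^8 ≡ 107 (mod 149)
2^16 ≡ 125 (mod 149)
2^32 ≡ 129 (mod 149)
2^64 ≡ 102 (mod 149)
2^74 = 2^(64+8+2) ≡ 148 (mod 149).
Result is 148 ≡ −1, so (2/149) = −1.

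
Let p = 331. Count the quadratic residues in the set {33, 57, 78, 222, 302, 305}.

(33/331) = +1 → QR.
(57/331) = -1 → non-residue.
(78/331) = -1 → non-residue.
(222/331) = -1 → non-residue.
(302/331) = +1 → QR.
(305/331) = -1 → non-residue.
Total quadratic residues among the 6: 2.

2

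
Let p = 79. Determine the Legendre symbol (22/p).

Pull out 2: since 79 ≡ 7 (mod 8), (2/79) = +1.
Reciprocity: 11 ≡ 3 and 79 ≡ 3 (mod 4), so (11/79) = −(79/11).
Reduce top mod 11: now compute (2/11).
Pull out 2: since 11 ≡ 3 (mod 8), (2/11) = -1.
Reached (1/11) = 1. Collecting the sign flips along the way, the symbol is +1.

1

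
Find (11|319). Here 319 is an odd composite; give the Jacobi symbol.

Reciprocity: 11 ≡ 3 and 319 ≡ 3 (mod 4), so (11/319) = −(319/11).
Reduce top mod 11: now compute (0/11).
Top reduces to 0: gcd > 1, so the symbol is 0.

0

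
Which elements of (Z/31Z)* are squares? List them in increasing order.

1, 2, 4, 5, 7, 8, 9, 10, 14, 16, 18, 19, 20, 25, 28

Square k = 1,…,15 (k and 31−k give the same square):
1²=1, 2²=4, 3²=9, 4²=16, 5²=25, 6²≡5, 7²≡18, 8²≡2, 9²≡19, 10²≡7, 11²≡28, 12²≡20, 13²≡14, 14²≡10, 15²≡8 (mod 31).
So the quadratic residues mod 31 are {1, 2, 4, 5, 7, 8, 9, 10, 14, 16, 18, 19, 20, 25, 28}.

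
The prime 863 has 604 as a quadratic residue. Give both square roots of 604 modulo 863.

Since 863 ≡ 3 (mod 4), a square root of 604 is 604^((863+1)/4) = 604^216 mod 863.
Repeated squaring: 604^2≡630, 604^4≡783, 604^8≡359, 604^16≡294, 604^32≡136, 604^64≡373, 604^128≡186 (mod 863).
604^216 = 604^(128+64+16+8) ≡ 717 (mod 863).
Check: 717² = 514089 ≡ 604 (mod 863). The two roots are 146 and 717.

146, 717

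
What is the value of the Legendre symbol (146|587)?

Pull out 2: since 587 ≡ 3 (mod 8), (2/587) = -1.
Reciprocity: 73 ≡ 1 and 587 ≡ 3 (mod 4), so (73/587) = +(587/73).
Reduce top mod 73: now compute (3/73).
Reciprocity: 3 ≡ 3 and 73 ≡ 1 (mod 4), so (3/73) = +(73/3).
Reduce top mod 3: now compute (1/3).
Reached (1/3) = 1. Collecting the sign flips along the way, the symbol is -1.

-1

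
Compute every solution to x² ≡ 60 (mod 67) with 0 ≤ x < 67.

23, 44

Since 67 ≡ 3 (mod 4), a square root of 60 is 60^((67+1)/4) = 60^17 mod 67.
Repeated squaring: 60^2≡49, 60^4≡56, 60^8≡54, 60^16≡35 (mod 67).
60^17 = 60^(16+1) ≡ 23 (mod 67).
Check: 23² = 529 ≡ 60 (mod 67). The two roots are 23 and 44.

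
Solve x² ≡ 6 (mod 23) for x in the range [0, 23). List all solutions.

Since 23 ≡ 3 (mod 4), a square root of 6 is 6^((23+1)/4) = 6^6 mod 23.
Repeated squaring: 6^2≡13, 6^4≡8 (mod 23).
6^6 = 6^(4+2) ≡ 12 (mod 23).
Check: 12² = 144 ≡ 6 (mod 23). The two roots are 11 and 12.

11, 12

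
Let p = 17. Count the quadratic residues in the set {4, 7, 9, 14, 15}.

3

(4/17) = +1 → QR.
(7/17) = -1 → non-residue.
(9/17) = +1 → QR.
(14/17) = -1 → non-residue.
(15/17) = +1 → QR.
Total quadratic residues among the 5: 3.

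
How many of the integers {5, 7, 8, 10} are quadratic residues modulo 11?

1

(5/11) = +1 → QR.
(7/11) = -1 → non-residue.
(8/11) = -1 → non-residue.
(10/11) = -1 → non-residue.
Total quadratic residues among the 4: 1.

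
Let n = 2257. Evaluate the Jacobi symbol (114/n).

Pull out 2: since 2257 ≡ 1 (mod 8), (2/2257) = +1.
Reciprocity: 57 ≡ 1 and 2257 ≡ 1 (mod 4), so (57/2257) = +(2257/57).
Reduce top mod 57: now compute (34/57).
Pull out 2: since 57 ≡ 1 (mod 8), (2/57) = +1.
Reciprocity: 17 ≡ 1 and 57 ≡ 1 (mod 4), so (17/57) = +(57/17).
Reduce top mod 17: now compute (6/17).
Pull out 2: since 17 ≡ 1 (mod 8), (2/17) = +1.
Reciprocity: 3 ≡ 3 and 17 ≡ 1 (mod 4), so (3/17) = +(17/3).
Reduce top mod 3: now compute (2/3).
Pull out 2: since 3 ≡ 3 (mod 8), (2/3) = -1.
Reached (1/3) = 1. Collecting the sign flips along the way, the symbol is -1.

-1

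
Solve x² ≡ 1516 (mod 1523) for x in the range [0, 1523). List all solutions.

413, 1110

Since 1523 ≡ 3 (mod 4), a square root of 1516 is 1516^((1523+1)/4) = 1516^381 mod 1523.
Repeated squaring: 1516^2≡49, 1516^4≡878, 1516^8≡246, 1516^16≡1119, 1516^32≡255, 1516^64≡1059, 1516^128≡553, 1516^256≡1209 (mod 1523).
1516^381 = 1516^(256+64+32+16+8+4+1) ≡ 413 (mod 1523).
Check: 413² = 170569 ≡ 1516 (mod 1523). The two roots are 413 and 1110.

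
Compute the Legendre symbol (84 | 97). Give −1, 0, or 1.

Pull out 2^2: since 97 ≡ 1 (mod 8), (2/97) = +1, so (2/97)^2 = +1.
Reciprocity: 21 ≡ 1 and 97 ≡ 1 (mod 4), so (21/97) = +(97/21).
Reduce top mod 21: now compute (13/21).
Reciprocity: 13 ≡ 1 and 21 ≡ 1 (mod 4), so (13/21) = +(21/13).
Reduce top mod 13: now compute (8/13).
Pull out 2^3: since 13 ≡ 5 (mod 8), (2/13) = -1, so (2/13)^3 = -1.
Reached (1/13) = 1. Collecting the sign flips along the way, the symbol is -1.

-1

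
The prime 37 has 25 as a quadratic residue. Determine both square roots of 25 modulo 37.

5, 32

37 ≡ 1 (mod 4), so we find a root by search.
Trying successive values, 5² = 25 ≡ 25 (mod 37). The other root is 37 − 5 = 32.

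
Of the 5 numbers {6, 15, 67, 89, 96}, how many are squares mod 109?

(6/109) = -1 → non-residue.
(15/109) = +1 → QR.
(67/109) = -1 → non-residue.
(89/109) = +1 → QR.
(96/109) = -1 → non-residue.
Total quadratic residues among the 5: 2.

2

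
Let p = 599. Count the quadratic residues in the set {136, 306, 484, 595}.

(136/599) = +1 → QR.
(306/599) = +1 → QR.
(484/599) = +1 → QR.
(595/599) = -1 → non-residue.
Total quadratic residues among the 4: 3.

3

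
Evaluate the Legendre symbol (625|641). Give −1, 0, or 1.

Euler's criterion: (625/641) ≡ 625^320 (mod 641).
625^2 ≡ 256 (mod 641)
625^4 ≡ 154 (mod 641)
625^8 ≡ 640 (mod 641)
625^16 ≡ 1 (mod 641)
625^32 ≡ 1 (mod 641)
625^64 ≡ 1 (mod 641)
625^128 ≡ 1 (mod 641)
625^256 ≡ 1 (mod 641)
625^320 = 625^(256+64) ≡ 1 (mod 641).
Result is 1, so (625/641) = 1.

1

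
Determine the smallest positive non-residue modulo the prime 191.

7

(2/191) = +1, so 2 is a residue.
(3/191) = +1, so 3 is a residue.
(4/191) = +1, so 4 is a residue.
(5/191) = +1, so 5 is a residue.
(6/191) = +1, so 6 is a residue.
(7/191) = −1, so 7 is the smallest positive non-residue mod 191.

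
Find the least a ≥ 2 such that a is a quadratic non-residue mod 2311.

3

(2/2311) = +1, so 2 is a residue.
(3/2311) = −1, so 3 is the smallest positive non-residue mod 2311.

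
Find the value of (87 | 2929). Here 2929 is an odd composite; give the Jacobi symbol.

0

Reciprocity: 87 ≡ 3 and 2929 ≡ 1 (mod 4), so (87/2929) = +(2929/87).
Reduce top mod 87: now compute (58/87).
Pull out 2: since 87 ≡ 7 (mod 8), (2/87) = +1.
Reciprocity: 29 ≡ 1 and 87 ≡ 3 (mod 4), so (29/87) = +(87/29).
Reduce top mod 29: now compute (0/29).
Top reduces to 0: gcd > 1, so the symbol is 0.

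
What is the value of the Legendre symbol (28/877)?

1

Pull out 2^2: since 877 ≡ 5 (mod 8), (2/877) = -1, so (2/877)^2 = +1.
Reciprocity: 7 ≡ 3 and 877 ≡ 1 (mod 4), so (7/877) = +(877/7).
Reduce top mod 7: now compute (2/7).
Pull out 2: since 7 ≡ 7 (mod 8), (2/7) = +1.
Reached (1/7) = 1. Collecting the sign flips along the way, the symbol is +1.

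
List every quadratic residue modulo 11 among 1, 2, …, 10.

1, 3, 4, 5, 9

Square k = 1,…,5 (k and 11−k give the same square):
1²=1, 2²=4, 3²=9, 4²≡5, 5²≡3 (mod 11).
So the quadratic residues mod 11 are {1, 3, 4, 5, 9}.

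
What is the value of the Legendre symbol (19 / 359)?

-1

Reciprocity: 19 ≡ 3 and 359 ≡ 3 (mod 4), so (19/359) = −(359/19).
Reduce top mod 19: now compute (17/19).
Reciprocity: 17 ≡ 1 and 19 ≡ 3 (mod 4), so (17/19) = +(19/17).
Reduce top mod 17: now compute (2/17).
Pull out 2: since 17 ≡ 1 (mod 8), (2/17) = +1.
Reached (1/17) = 1. Collecting the sign flips along the way, the symbol is -1.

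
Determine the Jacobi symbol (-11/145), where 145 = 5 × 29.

-1

First reduce: -11 ≡ 134 (mod 145).
Pull out 2: since 145 ≡ 1 (mod 8), (2/145) = +1.
Reciprocity: 67 ≡ 3 and 145 ≡ 1 (mod 4), so (67/145) = +(145/67).
Reduce top mod 67: now compute (11/67).
Reciprocity: 11 ≡ 3 and 67 ≡ 3 (mod 4), so (11/67) = −(67/11).
Reduce top mod 11: now compute (1/11).
Reached (1/11) = 1. Collecting the sign flips along the way, the symbol is -1.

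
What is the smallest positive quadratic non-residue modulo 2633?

3

(2/2633) = +1, so 2 is a residue.
(3/2633) = −1, so 3 is the smallest positive non-residue mod 2633.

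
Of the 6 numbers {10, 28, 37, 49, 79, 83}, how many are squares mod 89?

3

(10/89) = +1 → QR.
(28/89) = -1 → non-residue.
(37/89) = -1 → non-residue.
(49/89) = +1 → QR.
(79/89) = +1 → QR.
(83/89) = -1 → non-residue.
Total quadratic residues among the 6: 3.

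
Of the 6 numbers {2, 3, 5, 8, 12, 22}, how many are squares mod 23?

4

(2/23) = +1 → QR.
(3/23) = +1 → QR.
(5/23) = -1 → non-residue.
(8/23) = +1 → QR.
(12/23) = +1 → QR.
(22/23) = -1 → non-residue.
Total quadratic residues among the 6: 4.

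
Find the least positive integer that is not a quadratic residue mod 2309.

(2/2309) = −1, so 2 is the smallest positive non-residue mod 2309.

2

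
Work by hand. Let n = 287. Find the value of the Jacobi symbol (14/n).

Pull out 2: since 287 ≡ 7 (mod 8), (2/287) = +1.
Reciprocity: 7 ≡ 3 and 287 ≡ 3 (mod 4), so (7/287) = −(287/7).
Reduce top mod 7: now compute (0/7).
Top reduces to 0: gcd > 1, so the symbol is 0.

0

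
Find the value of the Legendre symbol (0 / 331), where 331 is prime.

Top reduces to 0: gcd > 1, so the symbol is 0.

0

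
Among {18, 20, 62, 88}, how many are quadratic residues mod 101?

2

(18/101) = -1 → non-residue.
(20/101) = +1 → QR.
(62/101) = -1 → non-residue.
(88/101) = +1 → QR.
Total quadratic residues among the 4: 2.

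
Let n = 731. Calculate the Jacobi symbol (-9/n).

First reduce: -9 ≡ 722 (mod 731).
Pull out 2: since 731 ≡ 3 (mod 8), (2/731) = -1.
Reciprocity: 361 ≡ 1 and 731 ≡ 3 (mod 4), so (361/731) = +(731/361).
Reduce top mod 361: now compute (9/361).
Reciprocity: 9 ≡ 1 and 361 ≡ 1 (mod 4), so (9/361) = +(361/9).
Reduce top mod 9: now compute (1/9).
Reached (1/9) = 1. Collecting the sign flips along the way, the symbol is -1.

-1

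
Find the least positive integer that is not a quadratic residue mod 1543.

3

(2/1543) = +1, so 2 is a residue.
(3/1543) = −1, so 3 is the smallest positive non-residue mod 1543.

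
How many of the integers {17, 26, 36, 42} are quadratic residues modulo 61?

2

(17/61) = -1 → non-residue.
(26/61) = -1 → non-residue.
(36/61) = +1 → QR.
(42/61) = +1 → QR.
Total quadratic residues among the 4: 2.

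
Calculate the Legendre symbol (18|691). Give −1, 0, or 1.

-1

Euler's criterion: (18/691) ≡ 18^345 (mod 691).
18^2 ≡ 324 (mod 691)
18^4 ≡ 635 (mod 691)
18^8 ≡ 372 (mod 691)
18^16 ≡ 184 (mod 691)
18^32 ≡ 688 (mod 691)
18^64 ≡ 9 (mod 691)
18^128 ≡ 81 (mod 691)
18^256 ≡ 342 (mod 691)
18^345 = 18^(256+64+16+8+1) ≡ 690 (mod 691).
Result is 690 ≡ −1, so (18/691) = −1.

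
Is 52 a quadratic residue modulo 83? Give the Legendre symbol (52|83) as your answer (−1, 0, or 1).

-1

Pull out 2^2: since 83 ≡ 3 (mod 8), (2/83) = -1, so (2/83)^2 = +1.
Reciprocity: 13 ≡ 1 and 83 ≡ 3 (mod 4), so (13/83) = +(83/13).
Reduce top mod 13: now compute (5/13).
Reciprocity: 5 ≡ 1 and 13 ≡ 1 (mod 4), so (5/13) = +(13/5).
Reduce top mod 5: now compute (3/5).
Reciprocity: 3 ≡ 3 and 5 ≡ 1 (mod 4), so (3/5) = +(5/3).
Reduce top mod 3: now compute (2/3).
Pull out 2: since 3 ≡ 3 (mod 8), (2/3) = -1.
Reached (1/3) = 1. Collecting the sign flips along the way, the symbol is -1.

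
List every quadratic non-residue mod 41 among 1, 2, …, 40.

3 6 7 11 12 13 14 15 17 19 22 24 26 27 28 29 30 34 35 38

Square k = 1,…,20 (k and 41−k give the same square):
1²=1, 2²=4, 3²=9, 4²=16, 5²=25, 6²=36, 7²≡8, 8²≡23, 9²≡40, 10²≡18, 11²≡39, 12²≡21, 13²≡5, 14²≡32, 15²≡20, 16²≡10, 17²≡2, 18²≡37, 19²≡33, 20²≡31 (mod 41).
The residues are {1, 2, 4, 5, 8, 9, 10, 16, 18, 20, 21, 23, 25, 31, 32, 33, 36, 37, 39, 40}; the non-residues are the remaining 20 nonzero classes.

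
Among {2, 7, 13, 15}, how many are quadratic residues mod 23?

2

(2/23) = +1 → QR.
(7/23) = -1 → non-residue.
(13/23) = +1 → QR.
(15/23) = -1 → non-residue.
Total quadratic residues among the 4: 2.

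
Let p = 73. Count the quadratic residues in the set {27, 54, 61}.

(27/73) = +1 → QR.
(54/73) = +1 → QR.
(61/73) = +1 → QR.
Total quadratic residues among the 3: 3.

3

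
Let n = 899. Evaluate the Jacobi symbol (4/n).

Pull out 2^2: since 899 ≡ 3 (mod 8), (2/899) = -1, so (2/899)^2 = +1.
Reached (1/899) = 1. Collecting the sign flips along the way, the symbol is +1.

1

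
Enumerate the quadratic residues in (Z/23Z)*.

1,2,3,4,6,8,9,12,13,16,18

Square k = 1,…,11 (k and 23−k give the same square):
1²=1, 2²=4, 3²=9, 4²=16, 5²≡2, 6²≡13, 7²≡3, 8²≡18, 9²≡12, 10²≡8, 11²≡6 (mod 23).
So the quadratic residues mod 23 are {1, 2, 3, 4, 6, 8, 9, 12, 13, 16, 18}.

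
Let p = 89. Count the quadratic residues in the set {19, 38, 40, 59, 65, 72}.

2

(19/89) = -1 → non-residue.
(38/89) = -1 → non-residue.
(40/89) = +1 → QR.
(59/89) = -1 → non-residue.
(65/89) = -1 → non-residue.
(72/89) = +1 → QR.
Total quadratic residues among the 6: 2.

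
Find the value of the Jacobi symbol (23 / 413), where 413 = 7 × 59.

-1

Reciprocity: 23 ≡ 3 and 413 ≡ 1 (mod 4), so (23/413) = +(413/23).
Reduce top mod 23: now compute (22/23).
Pull out 2: since 23 ≡ 7 (mod 8), (2/23) = +1.
Reciprocity: 11 ≡ 3 and 23 ≡ 3 (mod 4), so (11/23) = −(23/11).
Reduce top mod 11: now compute (1/11).
Reached (1/11) = 1. Collecting the sign flips along the way, the symbol is -1.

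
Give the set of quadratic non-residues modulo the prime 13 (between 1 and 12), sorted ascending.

2, 5, 6, 7, 8, 11

Square k = 1,…,6 (k and 13−k give the same square):
1²=1, 2²=4, 3²=9, 4²≡3, 5²≡12, 6²≡10 (mod 13).
The residues are {1, 3, 4, 9, 10, 12}; the non-residues are the remaining 6 nonzero classes.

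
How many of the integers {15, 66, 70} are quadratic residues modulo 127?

(15/127) = +1 → QR.
(66/127) = -1 → non-residue.
(70/127) = +1 → QR.
Total quadratic residues among the 3: 2.

2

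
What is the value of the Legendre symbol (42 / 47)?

1

Euler's criterion: (42/47) ≡ 42^23 (mod 47).
42^2 ≡ 25 (mod 47)
42^4 ≡ 14 (mod 47)
42^8 ≡ 8 (mod 47)
42^16 ≡ 17 (mod 47)
42^23 = 42^(16+4+2+1) ≡ 1 (mod 47).
Result is 1, so (42/47) = 1.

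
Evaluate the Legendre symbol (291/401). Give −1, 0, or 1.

1

Euler's criterion: (291/401) ≡ 291^200 (mod 401).
291^2 ≡ 70 (mod 401)
291^4 ≡ 88 (mod 401)
291^8 ≡ 125 (mod 401)
291^16 ≡ 387 (mod 401)
291^32 ≡ 196 (mod 401)
291^64 ≡ 321 (mod 401)
291^128 ≡ 385 (mod 401)
291^200 = 291^(128+64+8) ≡ 1 (mod 401).
Result is 1, so (291/401) = 1.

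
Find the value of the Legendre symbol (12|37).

1

Euler's criterion: (12/37) ≡ 12^18 (mod 37).
12^2 ≡ 33 (mod 37)
12^4 ≡ 16 (mod 37)
12^8 ≡ 34 (mod 37)
12^16 ≡ 9 (mod 37)
12^18 = 12^(16+2) ≡ 1 (mod 37).
Result is 1, so (12/37) = 1.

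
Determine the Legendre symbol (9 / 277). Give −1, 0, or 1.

Reciprocity: 9 ≡ 1 and 277 ≡ 1 (mod 4), so (9/277) = +(277/9).
Reduce top mod 9: now compute (7/9).
Reciprocity: 7 ≡ 3 and 9 ≡ 1 (mod 4), so (7/9) = +(9/7).
Reduce top mod 7: now compute (2/7).
Pull out 2: since 7 ≡ 7 (mod 8), (2/7) = +1.
Reached (1/7) = 1. Collecting the sign flips along the way, the symbol is +1.

1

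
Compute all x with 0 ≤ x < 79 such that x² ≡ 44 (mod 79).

Since 79 ≡ 3 (mod 4), a square root of 44 is 44^((79+1)/4) = 44^20 mod 79.
Repeated squaring: 44^2≡40, 44^4≡20, 44^8≡5, 44^16≡25 (mod 79).
44^20 = 44^(16+4) ≡ 26 (mod 79).
Check: 26² = 676 ≡ 44 (mod 79). The two roots are 26 and 53.

26, 53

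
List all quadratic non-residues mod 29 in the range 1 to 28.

Square k = 1,…,14 (k and 29−k give the same square):
1²=1, 2²=4, 3²=9, 4²=16, 5²=25, 6²≡7, 7²≡20, 8²≡6, 9²≡23, 10²≡13, 11²≡5, 12²≡28, 13²≡24, 14²≡22 (mod 29).
The residues are {1, 4, 5, 6, 7, 9, 13, 16, 20, 22, 23, 24, 25, 28}; the non-residues are the remaining 14 nonzero classes.

2,3,8,10,11,12,14,15,17,18,19,21,26,27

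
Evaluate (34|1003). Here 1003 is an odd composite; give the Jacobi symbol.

0

Pull out 2: since 1003 ≡ 3 (mod 8), (2/1003) = -1.
Reciprocity: 17 ≡ 1 and 1003 ≡ 3 (mod 4), so (17/1003) = +(1003/17).
Reduce top mod 17: now compute (0/17).
Top reduces to 0: gcd > 1, so the symbol is 0.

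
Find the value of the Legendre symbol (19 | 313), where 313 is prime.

1

Euler's criterion: (19/313) ≡ 19^156 (mod 313).
19^2 ≡ 48 (mod 313)
19^4 ≡ 113 (mod 313)
19^8 ≡ 249 (mod 313)
19^16 ≡ 27 (mod 313)
19^32 ≡ 103 (mod 313)
19^64 ≡ 280 (mod 313)
19^128 ≡ 150 (mod 313)
19^156 = 19^(128+16+8+4) ≡ 1 (mod 313).
Result is 1, so (19/313) = 1.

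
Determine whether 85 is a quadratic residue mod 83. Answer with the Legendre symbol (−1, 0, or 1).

-1

First reduce: 85 ≡ 2 (mod 83).
Pull out 2: since 83 ≡ 3 (mod 8), (2/83) = -1.
Reached (1/83) = 1. Collecting the sign flips along the way, the symbol is -1.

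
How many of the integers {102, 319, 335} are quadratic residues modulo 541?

(102/541) = +1 → QR.
(319/541) = +1 → QR.
(335/541) = -1 → non-residue.
Total quadratic residues among the 3: 2.

2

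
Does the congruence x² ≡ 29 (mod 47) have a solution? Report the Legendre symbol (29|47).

-1

Reciprocity: 29 ≡ 1 and 47 ≡ 3 (mod 4), so (29/47) = +(47/29).
Reduce top mod 29: now compute (18/29).
Pull out 2: since 29 ≡ 5 (mod 8), (2/29) = -1.
Reciprocity: 9 ≡ 1 and 29 ≡ 1 (mod 4), so (9/29) = +(29/9).
Reduce top mod 9: now compute (2/9).
Pull out 2: since 9 ≡ 1 (mod 8), (2/9) = +1.
Reached (1/9) = 1. Collecting the sign flips along the way, the symbol is -1.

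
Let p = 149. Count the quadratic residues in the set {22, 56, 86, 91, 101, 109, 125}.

3

(22/149) = +1 → QR.
(56/149) = -1 → non-residue.
(86/149) = +1 → QR.
(91/149) = -1 → non-residue.
(101/149) = -1 → non-residue.
(109/149) = -1 → non-residue.
(125/149) = +1 → QR.
Total quadratic residues among the 7: 3.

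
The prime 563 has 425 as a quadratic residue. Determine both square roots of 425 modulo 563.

88, 475

Since 563 ≡ 3 (mod 4), a square root of 425 is 425^((563+1)/4) = 425^141 mod 563.
Repeated squaring: 425^2≡465, 425^4≡33, 425^8≡526, 425^16≡243, 425^32≡497, 425^64≡415, 425^128≡510 (mod 563).
425^141 = 425^(128+8+4+1) ≡ 475 (mod 563).
Check: 475² = 225625 ≡ 425 (mod 563). The two roots are 88 and 475.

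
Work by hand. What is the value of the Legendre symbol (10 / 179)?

-1

Euler's criterion: (10/179) ≡ 10^89 (mod 179).
10^2 ≡ 100 (mod 179)
10^4 ≡ 155 (mod 179)
10^8 ≡ 39 (mod 179)
10^16 ≡ 89 (mod 179)
10^32 ≡ 45 (mod 179)
10^64 ≡ 56 (mod 179)
10^89 = 10^(64+16+8+1) ≡ 178 (mod 179).
Result is 178 ≡ −1, so (10/179) = −1.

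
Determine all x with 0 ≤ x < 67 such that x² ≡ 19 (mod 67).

Since 67 ≡ 3 (mod 4), a square root of 19 is 19^((67+1)/4) = 19^17 mod 67.
Repeated squaring: 19^2≡26, 19^4≡6, 19^8≡36, 19^16≡23 (mod 67).
19^17 = 19^(16+1) ≡ 35 (mod 67).
Check: 35² = 1225 ≡ 19 (mod 67). The two roots are 32 and 35.

32, 35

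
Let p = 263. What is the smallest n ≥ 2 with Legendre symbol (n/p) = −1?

(2/263) = +1, so 2 is a residue.
(3/263) = +1, so 3 is a residue.
(4/263) = +1, so 4 is a residue.
(5/263) = −1, so 5 is the smallest positive non-residue mod 263.

5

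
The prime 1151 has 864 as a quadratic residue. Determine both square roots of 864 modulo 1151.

Since 1151 ≡ 3 (mod 4), a square root of 864 is 864^((1151+1)/4) = 864^288 mod 1151.
Repeated squaring: 864^2≡648, 864^4≡940, 864^8≡783, 864^16≡757, 864^32≡1002, 864^64≡332, 864^128≡879, 864^256≡320 (mod 1151).
864^288 = 864^(256+32) ≡ 662 (mod 1151).
Check: 662² = 438244 ≡ 864 (mod 1151). The two roots are 489 and 662.

489, 662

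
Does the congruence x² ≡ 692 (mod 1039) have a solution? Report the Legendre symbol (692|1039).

Pull out 2^2: since 1039 ≡ 7 (mod 8), (2/1039) = +1, so (2/1039)^2 = +1.
Reciprocity: 173 ≡ 1 and 1039 ≡ 3 (mod 4), so (173/1039) = +(1039/173).
Reduce top mod 173: now compute (1/173).
Reached (1/173) = 1. Collecting the sign flips along the way, the symbol is +1.

1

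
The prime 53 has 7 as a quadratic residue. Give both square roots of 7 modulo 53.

22, 31

53 ≡ 1 (mod 4), so we find a root by search.
Trying successive values, 22² = 484 ≡ 7 (mod 53). The other root is 53 − 22 = 31.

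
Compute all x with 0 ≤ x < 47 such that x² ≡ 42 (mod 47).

18, 29

Since 47 ≡ 3 (mod 4), a square root of 42 is 42^((47+1)/4) = 42^12 mod 47.
Repeated squaring: 42^2≡25, 42^4≡14, 42^8≡8 (mod 47).
42^12 = 42^(8+4) ≡ 18 (mod 47).
Check: 18² = 324 ≡ 42 (mod 47). The two roots are 18 and 29.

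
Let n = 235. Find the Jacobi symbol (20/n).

Pull out 2^2: since 235 ≡ 3 (mod 8), (2/235) = -1, so (2/235)^2 = +1.
Reciprocity: 5 ≡ 1 and 235 ≡ 3 (mod 4), so (5/235) = +(235/5).
Reduce top mod 5: now compute (0/5).
Top reduces to 0: gcd > 1, so the symbol is 0.

0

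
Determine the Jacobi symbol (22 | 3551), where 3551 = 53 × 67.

Pull out 2: since 3551 ≡ 7 (mod 8), (2/3551) = +1.
Reciprocity: 11 ≡ 3 and 3551 ≡ 3 (mod 4), so (11/3551) = −(3551/11).
Reduce top mod 11: now compute (9/11).
Reciprocity: 9 ≡ 1 and 11 ≡ 3 (mod 4), so (9/11) = +(11/9).
Reduce top mod 9: now compute (2/9).
Pull out 2: since 9 ≡ 1 (mod 8), (2/9) = +1.
Reached (1/9) = 1. Collecting the sign flips along the way, the symbol is -1.

-1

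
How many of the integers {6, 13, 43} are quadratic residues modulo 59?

0

(6/59) = -1 → non-residue.
(13/59) = -1 → non-residue.
(43/59) = -1 → non-residue.
Total quadratic residues among the 3: 0.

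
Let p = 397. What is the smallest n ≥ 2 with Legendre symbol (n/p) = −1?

2

(2/397) = −1, so 2 is the smallest positive non-residue mod 397.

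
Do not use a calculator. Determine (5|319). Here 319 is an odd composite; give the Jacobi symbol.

Reciprocity: 5 ≡ 1 and 319 ≡ 3 (mod 4), so (5/319) = +(319/5).
Reduce top mod 5: now compute (4/5).
Pull out 2^2: since 5 ≡ 5 (mod 8), (2/5) = -1, so (2/5)^2 = +1.
Reached (1/5) = 1. Collecting the sign flips along the way, the symbol is +1.

1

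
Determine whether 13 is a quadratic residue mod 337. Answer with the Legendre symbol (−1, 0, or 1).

1

Euler's criterion: (13/337) ≡ 13^168 (mod 337).
13^2 ≡ 169 (mod 337)
13^4 ≡ 253 (mod 337)
13^8 ≡ 316 (mod 337)
13^16 ≡ 104 (mod 337)
13^32 ≡ 32 (mod 337)
13^64 ≡ 13 (mod 337)
13^128 ≡ 169 (mod 337)
13^168 = 13^(128+32+8) ≡ 1 (mod 337).
Result is 1, so (13/337) = 1.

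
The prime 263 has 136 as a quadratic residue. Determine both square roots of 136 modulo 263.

Since 263 ≡ 3 (mod 4), a square root of 136 is 136^((263+1)/4) = 136^66 mod 263.
Repeated squaring: 136^2≡86, 136^4≡32, 136^8≡235, 136^16≡258, 136^32≡25, 136^64≡99 (mod 263).
136^66 = 136^(64+2) ≡ 98 (mod 263).
Check: 98² = 9604 ≡ 136 (mod 263). The two roots are 98 and 165.

98, 165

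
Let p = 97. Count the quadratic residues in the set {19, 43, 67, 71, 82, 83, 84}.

(19/97) = -1 → non-residue.
(43/97) = +1 → QR.
(67/97) = -1 → non-residue.
(71/97) = -1 → non-residue.
(82/97) = -1 → non-residue.
(83/97) = -1 → non-residue.
(84/97) = -1 → non-residue.
Total quadratic residues among the 7: 1.

1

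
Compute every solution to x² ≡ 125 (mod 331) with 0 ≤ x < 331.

Since 331 ≡ 3 (mod 4), a square root of 125 is 125^((331+1)/4) = 125^83 mod 331.
Repeated squaring: 125^2≡68, 125^4≡321, 125^8≡100, 125^16≡70, 125^32≡266, 125^64≡253 (mod 331).
125^83 = 125^(64+16+2+1) ≡ 172 (mod 331).
Check: 172² = 29584 ≡ 125 (mod 331). The two roots are 159 and 172.

159, 172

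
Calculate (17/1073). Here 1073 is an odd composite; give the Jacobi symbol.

Reciprocity: 17 ≡ 1 and 1073 ≡ 1 (mod 4), so (17/1073) = +(1073/17).
Reduce top mod 17: now compute (2/17).
Pull out 2: since 17 ≡ 1 (mod 8), (2/17) = +1.
Reached (1/17) = 1. Collecting the sign flips along the way, the symbol is +1.

1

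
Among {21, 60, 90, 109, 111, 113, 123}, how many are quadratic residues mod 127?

3

(21/127) = +1 → QR.
(60/127) = +1 → QR.
(90/127) = -1 → non-residue.
(109/127) = -1 → non-residue.
(111/127) = -1 → non-residue.
(113/127) = +1 → QR.
(123/127) = -1 → non-residue.
Total quadratic residues among the 7: 3.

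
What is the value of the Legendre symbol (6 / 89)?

-1

Pull out 2: since 89 ≡ 1 (mod 8), (2/89) = +1.
Reciprocity: 3 ≡ 3 and 89 ≡ 1 (mod 4), so (3/89) = +(89/3).
Reduce top mod 3: now compute (2/3).
Pull out 2: since 3 ≡ 3 (mod 8), (2/3) = -1.
Reached (1/3) = 1. Collecting the sign flips along the way, the symbol is -1.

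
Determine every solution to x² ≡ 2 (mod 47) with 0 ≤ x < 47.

Since 47 ≡ 3 (mod 4), a square root of 2 is 2^((47+1)/4) = 2^12 mod 47.
Repeated squaring: 2^2≡4, 2^4≡16, 2^8≡21 (mod 47).
2^12 = 2^(8+4) ≡ 7 (mod 47).
Check: 7² = 49 ≡ 2 (mod 47). The two roots are 7 and 40.

7, 40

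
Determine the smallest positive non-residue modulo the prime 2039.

(2/2039) = +1, so 2 is a residue.
(3/2039) = +1, so 3 is a residue.
(4/2039) = +1, so 4 is a residue.
(5/2039) = +1, so 5 is a residue.
(6/2039) = +1, so 6 is a residue.
(7/2039) = −1, so 7 is the smallest positive non-residue mod 2039.

7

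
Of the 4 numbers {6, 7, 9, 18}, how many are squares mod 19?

3

(6/19) = +1 → QR.
(7/19) = +1 → QR.
(9/19) = +1 → QR.
(18/19) = -1 → non-residue.
Total quadratic residues among the 4: 3.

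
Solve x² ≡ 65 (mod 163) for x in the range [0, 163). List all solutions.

37, 126

Since 163 ≡ 3 (mod 4), a square root of 65 is 65^((163+1)/4) = 65^41 mod 163.
Repeated squaring: 65^2≡150, 65^4≡6, 65^8≡36, 65^16≡155, 65^32≡64 (mod 163).
65^41 = 65^(32+8+1) ≡ 126 (mod 163).
Check: 126² = 15876 ≡ 65 (mod 163). The two roots are 37 and 126.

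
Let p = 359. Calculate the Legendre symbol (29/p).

-1

Euler's criterion: (29/359) ≡ 29^179 (mod 359).
29^2 ≡ 123 (mod 359)
29^4 ≡ 51 (mod 359)
29^8 ≡ 88 (mod 359)
29^16 ≡ 205 (mod 359)
29^32 ≡ 22 (mod 359)
29^64 ≡ 125 (mod 359)
29^128 ≡ 188 (mod 359)
29^179 = 29^(128+32+16+2+1) ≡ 358 (mod 359).
Result is 358 ≡ −1, so (29/359) = −1.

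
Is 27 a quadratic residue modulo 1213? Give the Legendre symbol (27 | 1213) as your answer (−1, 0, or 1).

Reciprocity: 27 ≡ 3 and 1213 ≡ 1 (mod 4), so (27/1213) = +(1213/27).
Reduce top mod 27: now compute (25/27).
Reciprocity: 25 ≡ 1 and 27 ≡ 3 (mod 4), so (25/27) = +(27/25).
Reduce top mod 25: now compute (2/25).
Pull out 2: since 25 ≡ 1 (mod 8), (2/25) = +1.
Reached (1/25) = 1. Collecting the sign flips along the way, the symbol is +1.

1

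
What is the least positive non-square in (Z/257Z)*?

(2/257) = +1, so 2 is a residue.
(3/257) = −1, so 3 is the smallest positive non-residue mod 257.

3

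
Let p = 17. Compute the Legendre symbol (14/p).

Euler's criterion: (14/17) ≡ 14^8 (mod 17).
14^2 ≡ 9 (mod 17)
14^4 ≡ 13 (mod 17)
14^8 ≡ 16 (mod 17)
14^8 = 14^(8) ≡ 16 (mod 17).
Result is 16 ≡ −1, so (14/17) = −1.

-1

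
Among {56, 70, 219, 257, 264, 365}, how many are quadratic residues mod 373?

(56/373) = -1 → non-residue.
(70/373) = +1 → QR.
(219/373) = +1 → QR.
(257/373) = +1 → QR.
(264/373) = +1 → QR.
(365/373) = -1 → non-residue.
Total quadratic residues among the 6: 4.

4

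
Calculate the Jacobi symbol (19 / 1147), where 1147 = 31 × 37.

-1

Reciprocity: 19 ≡ 3 and 1147 ≡ 3 (mod 4), so (19/1147) = −(1147/19).
Reduce top mod 19: now compute (7/19).
Reciprocity: 7 ≡ 3 and 19 ≡ 3 (mod 4), so (7/19) = −(19/7).
Reduce top mod 7: now compute (5/7).
Reciprocity: 5 ≡ 1 and 7 ≡ 3 (mod 4), so (5/7) = +(7/5).
Reduce top mod 5: now compute (2/5).
Pull out 2: since 5 ≡ 5 (mod 8), (2/5) = -1.
Reached (1/5) = 1. Collecting the sign flips along the way, the symbol is -1.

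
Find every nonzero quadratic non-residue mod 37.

Square k = 1,…,18 (k and 37−k give the same square):
1²=1, 2²=4, 3²=9, 4²=16, 5²=25, 6²=36, 7²≡12, 8²≡27, 9²≡7, 10²≡26, 11²≡10, 12²≡33, 13²≡21, 14²≡11, 15²≡3, 16²≡34, 17²≡30, 18²≡28 (mod 37).
The residues are {1, 3, 4, 7, 9, 10, 11, 12, 16, 21, 25, 26, 27, 28, 30, 33, 34, 36}; the non-residues are the remaining 18 nonzero classes.

2,5,6,8,13,14,15,17,18,19,20,22,23,24,29,31,32,35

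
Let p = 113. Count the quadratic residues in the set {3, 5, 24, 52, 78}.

1

(3/113) = -1 → non-residue.
(5/113) = -1 → non-residue.
(24/113) = -1 → non-residue.
(52/113) = +1 → QR.
(78/113) = -1 → non-residue.
Total quadratic residues among the 5: 1.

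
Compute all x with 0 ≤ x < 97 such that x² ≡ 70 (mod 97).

19, 78

97 ≡ 1 (mod 4), so we find a root by search.
Trying successive values, 19² = 361 ≡ 70 (mod 97). The other root is 97 − 19 = 78.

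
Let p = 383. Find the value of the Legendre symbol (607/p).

1

Euler's criterion: (607/383) ≡ 224^191 (mod 383).
224^2 ≡ 3 (mod 383)
224^4 ≡ 9 (mod 383)
224^8 ≡ 81 (mod 383)
224^16 ≡ 50 (mod 383)
224^32 ≡ 202 (mod 383)
224^64 ≡ 206 (mod 383)
224^128 ≡ 306 (mod 383)
224^191 = 224^(128+32+16+8+4+2+1) ≡ 1 (mod 383).
Result is 1, so (607/383) = 1.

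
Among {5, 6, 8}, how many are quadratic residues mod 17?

(5/17) = -1 → non-residue.
(6/17) = -1 → non-residue.
(8/17) = +1 → QR.
Total quadratic residues among the 3: 1.

1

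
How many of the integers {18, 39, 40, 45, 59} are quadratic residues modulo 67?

3

(18/67) = -1 → non-residue.
(39/67) = +1 → QR.
(40/67) = +1 → QR.
(45/67) = -1 → non-residue.
(59/67) = +1 → QR.
Total quadratic residues among the 5: 3.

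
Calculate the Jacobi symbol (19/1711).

Reciprocity: 19 ≡ 3 and 1711 ≡ 3 (mod 4), so (19/1711) = −(1711/19).
Reduce top mod 19: now compute (1/19).
Reached (1/19) = 1. Collecting the sign flips along the way, the symbol is -1.

-1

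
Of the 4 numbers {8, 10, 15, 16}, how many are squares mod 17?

(8/17) = +1 → QR.
(10/17) = -1 → non-residue.
(15/17) = +1 → QR.
(16/17) = +1 → QR.
Total quadratic residues among the 4: 3.

3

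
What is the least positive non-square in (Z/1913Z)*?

3

(2/1913) = +1, so 2 is a residue.
(3/1913) = −1, so 3 is the smallest positive non-residue mod 1913.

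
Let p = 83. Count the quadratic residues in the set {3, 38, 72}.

(3/83) = +1 → QR.
(38/83) = +1 → QR.
(72/83) = -1 → non-residue.
Total quadratic residues among the 3: 2.

2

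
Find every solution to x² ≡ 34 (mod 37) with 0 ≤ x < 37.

16, 21

37 ≡ 1 (mod 4), so we find a root by search.
Trying successive values, 16² = 256 ≡ 34 (mod 37). The other root is 37 − 16 = 21.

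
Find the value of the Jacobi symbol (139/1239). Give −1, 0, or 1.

Reciprocity: 139 ≡ 3 and 1239 ≡ 3 (mod 4), so (139/1239) = −(1239/139).
Reduce top mod 139: now compute (127/139).
Reciprocity: 127 ≡ 3 and 139 ≡ 3 (mod 4), so (127/139) = −(139/127).
Reduce top mod 127: now compute (12/127).
Pull out 2^2: since 127 ≡ 7 (mod 8), (2/127) = +1, so (2/127)^2 = +1.
Reciprocity: 3 ≡ 3 and 127 ≡ 3 (mod 4), so (3/127) = −(127/3).
Reduce top mod 3: now compute (1/3).
Reached (1/3) = 1. Collecting the sign flips along the way, the symbol is -1.

-1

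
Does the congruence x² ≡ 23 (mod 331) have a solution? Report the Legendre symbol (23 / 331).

Reciprocity: 23 ≡ 3 and 331 ≡ 3 (mod 4), so (23/331) = −(331/23).
Reduce top mod 23: now compute (9/23).
Reciprocity: 9 ≡ 1 and 23 ≡ 3 (mod 4), so (9/23) = +(23/9).
Reduce top mod 9: now compute (5/9).
Reciprocity: 5 ≡ 1 and 9 ≡ 1 (mod 4), so (5/9) = +(9/5).
Reduce top mod 5: now compute (4/5).
Pull out 2^2: since 5 ≡ 5 (mod 8), (2/5) = -1, so (2/5)^2 = +1.
Reached (1/5) = 1. Collecting the sign flips along the way, the symbol is -1.

-1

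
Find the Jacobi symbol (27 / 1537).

1

Reciprocity: 27 ≡ 3 and 1537 ≡ 1 (mod 4), so (27/1537) = +(1537/27).
Reduce top mod 27: now compute (25/27).
Reciprocity: 25 ≡ 1 and 27 ≡ 3 (mod 4), so (25/27) = +(27/25).
Reduce top mod 25: now compute (2/25).
Pull out 2: since 25 ≡ 1 (mod 8), (2/25) = +1.
Reached (1/25) = 1. Collecting the sign flips along the way, the symbol is +1.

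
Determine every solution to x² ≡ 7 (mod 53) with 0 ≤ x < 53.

22, 31

53 ≡ 1 (mod 4), so we find a root by search.
Trying successive values, 22² = 484 ≡ 7 (mod 53). The other root is 53 − 22 = 31.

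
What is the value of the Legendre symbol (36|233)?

1

Euler's criterion: (36/233) ≡ 36^116 (mod 233).
36^2 ≡ 131 (mod 233)
36^4 ≡ 152 (mod 233)
36^8 ≡ 37 (mod 233)
36^16 ≡ 204 (mod 233)
36^32 ≡ 142 (mod 233)
36^64 ≡ 126 (mod 233)
36^116 = 36^(64+32+16+4) ≡ 1 (mod 233).
Result is 1, so (36/233) = 1.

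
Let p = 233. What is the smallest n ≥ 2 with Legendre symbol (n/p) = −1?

(2/233) = +1, so 2 is a residue.
(3/233) = −1, so 3 is the smallest positive non-residue mod 233.

3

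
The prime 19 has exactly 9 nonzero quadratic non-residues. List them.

Square k = 1,…,9 (k and 19−k give the same square):
1²=1, 2²=4, 3²=9, 4²=16, 5²≡6, 6²≡17, 7²≡11, 8²≡7, 9²≡5 (mod 19).
The residues are {1, 4, 5, 6, 7, 9, 11, 16, 17}; the non-residues are the remaining 9 nonzero classes.

2, 3, 8, 10, 12, 13, 14, 15, 18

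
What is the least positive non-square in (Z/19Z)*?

(2/19) = −1, so 2 is the smallest positive non-residue mod 19.

2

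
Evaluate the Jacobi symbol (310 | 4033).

1

Pull out 2: since 4033 ≡ 1 (mod 8), (2/4033) = +1.
Reciprocity: 155 ≡ 3 and 4033 ≡ 1 (mod 4), so (155/4033) = +(4033/155).
Reduce top mod 155: now compute (3/155).
Reciprocity: 3 ≡ 3 and 155 ≡ 3 (mod 4), so (3/155) = −(155/3).
Reduce top mod 3: now compute (2/3).
Pull out 2: since 3 ≡ 3 (mod 8), (2/3) = -1.
Reached (1/3) = 1. Collecting the sign flips along the way, the symbol is +1.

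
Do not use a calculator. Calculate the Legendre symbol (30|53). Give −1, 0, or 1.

Pull out 2: since 53 ≡ 5 (mod 8), (2/53) = -1.
Reciprocity: 15 ≡ 3 and 53 ≡ 1 (mod 4), so (15/53) = +(53/15).
Reduce top mod 15: now compute (8/15).
Pull out 2^3: since 15 ≡ 7 (mod 8), (2/15) = +1, so (2/15)^3 = +1.
Reached (1/15) = 1. Collecting the sign flips along the way, the symbol is -1.

-1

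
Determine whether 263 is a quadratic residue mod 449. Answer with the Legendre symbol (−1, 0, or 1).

1

Euler's criterion: (263/449) ≡ 263^224 (mod 449).
263^2 ≡ 23 (mod 449)
263^4 ≡ 80 (mod 449)
263^8 ≡ 114 (mod 449)
263^16 ≡ 424 (mod 449)
263^32 ≡ 176 (mod 449)
263^64 ≡ 444 (mod 449)
263^128 ≡ 25 (mod 449)
263^224 = 263^(128+64+32) ≡ 1 (mod 449).
Result is 1, so (263/449) = 1.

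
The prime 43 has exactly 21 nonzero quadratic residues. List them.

Square k = 1,…,21 (k and 43−k give the same square):
1²=1, 2²=4, 3²=9, 4²=16, 5²=25, 6²=36, 7²≡6, 8²≡21, 9²≡38, 10²≡14, 11²≡35, 12²≡15, 13²≡40, 14²≡24, 15²≡10, 16²≡41, 17²≡31, 18²≡23, 19²≡17, 20²≡13, 21²≡11 (mod 43).
So the quadratic residues mod 43 are {1, 4, 6, 9, 10, 11, 13, 14, 15, 16, 17, 21, 23, 24, 25, 31, 35, 36, 38, 40, 41}.

1,4,6,9,10,11,13,14,15,16,17,21,23,24,25,31,35,36,38,40,41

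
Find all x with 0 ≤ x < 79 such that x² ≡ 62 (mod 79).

33, 46

Since 79 ≡ 3 (mod 4), a square root of 62 is 62^((79+1)/4) = 62^20 mod 79.
Repeated squaring: 62^2≡52, 62^4≡18, 62^8≡8, 62^16≡64 (mod 79).
62^20 = 62^(16+4) ≡ 46 (mod 79).
Check: 46² = 2116 ≡ 62 (mod 79). The two roots are 33 and 46.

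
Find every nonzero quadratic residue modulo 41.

Square k = 1,…,20 (k and 41−k give the same square):
1²=1, 2²=4, 3²=9, 4²=16, 5²=25, 6²=36, 7²≡8, 8²≡23, 9²≡40, 10²≡18, 11²≡39, 12²≡21, 13²≡5, 14²≡32, 15²≡20, 16²≡10, 17²≡2, 18²≡37, 19²≡33, 20²≡31 (mod 41).
So the quadratic residues mod 41 are {1, 2, 4, 5, 8, 9, 10, 16, 18, 20, 21, 23, 25, 31, 32, 33, 36, 37, 39, 40}.

1, 2, 4, 5, 8, 9, 10, 16, 18, 20, 21, 23, 25, 31, 32, 33, 36, 37, 39, 40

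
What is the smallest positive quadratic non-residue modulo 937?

(2/937) = +1, so 2 is a residue.
(3/937) = +1, so 3 is a residue.
(4/937) = +1, so 4 is a residue.
(5/937) = −1, so 5 is the smallest positive non-residue mod 937.

5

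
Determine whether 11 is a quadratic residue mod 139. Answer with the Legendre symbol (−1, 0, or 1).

1

Euler's criterion: (11/139) ≡ 11^69 (mod 139).
11^2 ≡ 121 (mod 139)
11^4 ≡ 46 (mod 139)
11^8 ≡ 31 (mod 139)
11^16 ≡ 127 (mod 139)
11^32 ≡ 5 (mod 139)
11^64 ≡ 25 (mod 139)
11^69 = 11^(64+4+1) ≡ 1 (mod 139).
Result is 1, so (11/139) = 1.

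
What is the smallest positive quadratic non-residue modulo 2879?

7

(2/2879) = +1, so 2 is a residue.
(3/2879) = +1, so 3 is a residue.
(4/2879) = +1, so 4 is a residue.
(5/2879) = +1, so 5 is a residue.
(6/2879) = +1, so 6 is a residue.
(7/2879) = −1, so 7 is the smallest positive non-residue mod 2879.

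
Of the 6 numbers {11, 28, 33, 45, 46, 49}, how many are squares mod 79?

4

(11/79) = +1 → QR.
(28/79) = -1 → non-residue.
(33/79) = -1 → non-residue.
(45/79) = +1 → QR.
(46/79) = +1 → QR.
(49/79) = +1 → QR.
Total quadratic residues among the 6: 4.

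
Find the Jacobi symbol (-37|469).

1

First reduce: -37 ≡ 432 (mod 469).
Pull out 2^4: since 469 ≡ 5 (mod 8), (2/469) = -1, so (2/469)^4 = +1.
Reciprocity: 27 ≡ 3 and 469 ≡ 1 (mod 4), so (27/469) = +(469/27).
Reduce top mod 27: now compute (10/27).
Pull out 2: since 27 ≡ 3 (mod 8), (2/27) = -1.
Reciprocity: 5 ≡ 1 and 27 ≡ 3 (mod 4), so (5/27) = +(27/5).
Reduce top mod 5: now compute (2/5).
Pull out 2: since 5 ≡ 5 (mod 8), (2/5) = -1.
Reached (1/5) = 1. Collecting the sign flips along the way, the symbol is +1.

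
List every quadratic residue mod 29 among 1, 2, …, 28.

1 4 5 6 7 9 13 16 20 22 23 24 25 28

Square k = 1,…,14 (k and 29−k give the same square):
1²=1, 2²=4, 3²=9, 4²=16, 5²=25, 6²≡7, 7²≡20, 8²≡6, 9²≡23, 10²≡13, 11²≡5, 12²≡28, 13²≡24, 14²≡22 (mod 29).
So the quadratic residues mod 29 are {1, 4, 5, 6, 7, 9, 13, 16, 20, 22, 23, 24, 25, 28}.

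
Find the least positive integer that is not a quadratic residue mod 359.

(2/359) = +1, so 2 is a residue.
(3/359) = +1, so 3 is a residue.
(4/359) = +1, so 4 is a residue.
(5/359) = +1, so 5 is a residue.
(6/359) = +1, so 6 is a residue.
(7/359) = −1, so 7 is the smallest positive non-residue mod 359.

7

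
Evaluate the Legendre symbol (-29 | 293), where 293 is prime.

First reduce: -29 ≡ 264 (mod 293).
Pull out 2^3: since 293 ≡ 5 (mod 8), (2/293) = -1, so (2/293)^3 = -1.
Reciprocity: 33 ≡ 1 and 293 ≡ 1 (mod 4), so (33/293) = +(293/33).
Reduce top mod 33: now compute (29/33).
Reciprocity: 29 ≡ 1 and 33 ≡ 1 (mod 4), so (29/33) = +(33/29).
Reduce top mod 29: now compute (4/29).
Pull out 2^2: since 29 ≡ 5 (mod 8), (2/29) = -1, so (2/29)^2 = +1.
Reached (1/29) = 1. Collecting the sign flips along the way, the symbol is -1.

-1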